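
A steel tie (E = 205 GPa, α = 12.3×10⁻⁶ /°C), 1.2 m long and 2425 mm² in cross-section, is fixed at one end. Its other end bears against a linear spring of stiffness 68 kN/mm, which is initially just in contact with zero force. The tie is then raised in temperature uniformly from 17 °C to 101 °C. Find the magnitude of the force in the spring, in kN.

P ≈ 72.4 kN

Free thermal expansion: δ_free = αΔT L = 12.3×10⁻⁶ × 84 × 1200 = 1.24 mm.
With a force P in the spring, the elastic change of the tie is PL/(AE) and that of the spring is P/k; compatibility requires their sum to equal δ_free.
P [ L/(AE) + 1/k ] = δ_free → P [ 1200/(2425×205×10³) + 1/(68×10³) ] = 1.24.
P = 1.24 / 1.712×10⁻⁵ = 72420 N.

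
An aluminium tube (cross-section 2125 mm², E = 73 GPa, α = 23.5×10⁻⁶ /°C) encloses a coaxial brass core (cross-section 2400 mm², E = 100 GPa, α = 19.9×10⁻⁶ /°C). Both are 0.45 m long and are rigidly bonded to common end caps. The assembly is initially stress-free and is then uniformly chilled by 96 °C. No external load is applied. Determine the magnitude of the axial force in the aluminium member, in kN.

P ≈ 32.6 kN (tensile in the aluminium)

Both members must finish at the same length. With the larger α, the aluminium tends to over-contract; the plates restrain it, putting the aluminium in tension and the brass in compression. With no external load the two internal forces are equal and opposite, magnitude P.
Equating the net (thermal + elastic) strains gives |α₁ − α₂|·ΔT = P·[1/(A₁E₁) + 1/(A₂E₂)].
|α₁ − α₂|·ΔT = 3.6×10⁻⁶ × 96 = 0.0003456.
1/(A₁E₁) + 1/(A₂E₂) = 1/(2125×73×10³) + 1/(2400×100×10³) = 1.061×10⁻⁸ N⁻¹.
So P = 0.0003456 / 1.061×10⁻⁸ = 32.56 kN.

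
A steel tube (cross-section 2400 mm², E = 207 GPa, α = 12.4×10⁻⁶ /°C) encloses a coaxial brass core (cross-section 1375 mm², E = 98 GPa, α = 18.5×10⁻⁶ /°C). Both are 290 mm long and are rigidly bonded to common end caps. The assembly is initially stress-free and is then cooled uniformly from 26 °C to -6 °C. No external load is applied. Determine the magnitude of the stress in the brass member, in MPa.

σ ≈ 15 MPa (tensile)

Equilibrium of a rigid end plate with no external load gives equal and opposite internal forces ±P in the two members. Since α_{brass} > α_{steel}, cooling drives the brass into tension and the steel into compression.
Equating the net (thermal + elastic) strains gives |α₁ − α₂|·ΔT = P·[1/(A₁E₁) + 1/(A₂E₂)].
|α₁ − α₂|·ΔT = 6.1×10⁻⁶ × 32 = 0.0001952.
1/(A₁E₁) + 1/(A₂E₂) = 1/(2400×207×10³) + 1/(1375×98×10³) = 9.434×10⁻⁹ N⁻¹.
P = 0.0001952 / 9.434×10⁻⁹ = 20690 N = 20.69 kN.
σ_{brass} = P/A₂ = 20690/1375 = 15.05 MPa, tensile.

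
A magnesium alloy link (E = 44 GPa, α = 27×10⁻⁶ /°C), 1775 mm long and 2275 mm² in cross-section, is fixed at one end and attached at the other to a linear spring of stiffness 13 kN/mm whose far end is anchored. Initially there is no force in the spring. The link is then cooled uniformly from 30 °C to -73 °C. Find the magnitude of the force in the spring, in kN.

P ≈ 52.1 kN

The unrestrained thermal change is αΔT L = 27×10⁻⁶ × 103 × 1775 = 4.936 mm.
With a force P in the spring, the elastic change of the link is PL/(AE) and that of the spring is P/k; compatibility requires their sum to equal δ_free.
So P = δ_free / [L/(AE) + 1/k] = 4.936 / [ 1775/(2275×44×10³) + 1/(13×10³) ].
P = 4.936 / 9.466×10⁻⁵ = 52150 N.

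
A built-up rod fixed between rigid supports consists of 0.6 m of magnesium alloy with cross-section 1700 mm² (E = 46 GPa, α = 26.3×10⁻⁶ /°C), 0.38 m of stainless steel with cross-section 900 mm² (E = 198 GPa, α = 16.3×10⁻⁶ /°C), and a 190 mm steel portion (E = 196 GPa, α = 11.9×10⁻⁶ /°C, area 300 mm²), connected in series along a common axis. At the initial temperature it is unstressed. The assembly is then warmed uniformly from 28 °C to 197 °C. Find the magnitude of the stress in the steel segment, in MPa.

Free thermal expansion of the whole bar: Σ αᵢΔT Lᵢ = 26.3×10⁻⁶×169×600 + 16.3×10⁻⁶×169×380 + 11.9×10⁻⁶×169×190 = 4.096 mm.
Since the ends are fixed, an axial force P builds up, equal in every segment, with P · Σ Lᵢ/(AᵢEᵢ) = δ_free.
Σ Lᵢ/(AᵢEᵢ) = 600/(1700×46×10³) + 380/(900×198×10³) + 190/(300×196×10³) = 1.304×10⁻⁵ mm/N.
So P = 4.096 / 1.304×10⁻⁵ = 314.2 kN, compressive.
σ_{steel} = P / A = 314200 / 300 = 1047 MPa.

σ ≈ 1050 MPa (compressive)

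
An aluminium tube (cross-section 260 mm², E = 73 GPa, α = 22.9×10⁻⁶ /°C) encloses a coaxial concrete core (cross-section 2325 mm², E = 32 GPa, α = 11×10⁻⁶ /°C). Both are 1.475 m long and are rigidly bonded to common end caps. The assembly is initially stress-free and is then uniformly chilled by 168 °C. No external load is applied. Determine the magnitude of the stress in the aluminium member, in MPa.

σ ≈ 116 MPa (tensile)

Both members must finish at the same length. With the larger α, the aluminium tends to over-contract; the plates restrain it, putting the aluminium in tension and the concrete in compression. With no external load the two internal forces are equal and opposite, magnitude P.
Equating the net (thermal + elastic) strains gives |α₁ − α₂|·ΔT = P·[1/(A₁E₁) + 1/(A₂E₂)].
|α₁ − α₂|·ΔT = 11.9×10⁻⁶ × 168 = 0.001999.
1/(A₁E₁) + 1/(A₂E₂) = 1/(260×73×10³) + 1/(2325×32×10³) = 6.613×10⁻⁸ N⁻¹.
P = 0.001999 / 6.613×10⁻⁸ = 30230 N = 30.23 kN.
σ_{aluminium} = P/A₁ = 30230/260 = 116.3 MPa, tensile.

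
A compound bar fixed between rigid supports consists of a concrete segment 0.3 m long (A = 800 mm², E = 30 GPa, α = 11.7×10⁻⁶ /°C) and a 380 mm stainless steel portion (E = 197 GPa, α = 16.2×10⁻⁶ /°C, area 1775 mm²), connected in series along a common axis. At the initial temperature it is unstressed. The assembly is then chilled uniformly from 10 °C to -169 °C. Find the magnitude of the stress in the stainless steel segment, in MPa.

σ ≈ 71.7 MPa (tensile)

If the supports were absent, the total length change would be Σ αᵢΔT Lᵢ = 11.7×10⁻⁶×179×300 + 16.2×10⁻⁶×179×380 = 1.73 mm.
The rigid supports impose zero overall length change; the single axial force P common to all segments must satisfy P Σ Lᵢ/(AᵢEᵢ) = δ_free.
Σ Lᵢ/(AᵢEᵢ) = 300/(800×30×10³) + 380/(1775×197×10³) = 1.359×10⁻⁵ mm/N.
Hence P = δ_free / Σ(L/AE) = 1.73/1.359×10⁻⁵ = 127.3 kN (tensile).
σ_{stainless steel} = P / A = 127300 / 1775 = 71.74 MPa.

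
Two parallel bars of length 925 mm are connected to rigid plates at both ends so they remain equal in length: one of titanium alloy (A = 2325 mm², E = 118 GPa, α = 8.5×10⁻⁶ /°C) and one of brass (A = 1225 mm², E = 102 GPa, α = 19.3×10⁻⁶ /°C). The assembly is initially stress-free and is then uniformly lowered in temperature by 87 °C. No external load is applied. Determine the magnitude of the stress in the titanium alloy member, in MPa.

σ ≈ 34.7 MPa (compressive)

Equilibrium of a rigid end plate with no external load gives equal and opposite internal forces ±P in the two members. Since α_{brass} > α_{titanium alloy}, cooling drives the brass into tension and the titanium alloy into compression.
Setting the final lengths equal and cancelling L: (α₁ − α₂)ΔT = P/(A₁E₁) + P/(A₂E₂).
|α₁ − α₂|·ΔT = 10.8×10⁻⁶ × 87 = 0.0009396.
1/(A₁E₁) + 1/(A₂E₂) = 1/(2325×118×10³) + 1/(1225×102×10³) = 1.165×10⁻⁸ N⁻¹.
So P = 0.0009396 / 1.165×10⁻⁸ = 80.66 kN.
σ_{titanium alloy} = P/A₁ = 80660/2325 = 34.69 MPa, compressive.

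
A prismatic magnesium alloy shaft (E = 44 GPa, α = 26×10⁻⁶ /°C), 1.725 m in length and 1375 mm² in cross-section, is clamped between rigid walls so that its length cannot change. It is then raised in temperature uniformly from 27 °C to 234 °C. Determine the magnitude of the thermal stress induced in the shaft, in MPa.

σ ≈ 237 MPa (compressive)

The supports are rigid, so the total axial strain is zero. The restrained thermal strain is ε = αΔT = 26×10⁻⁶ × 207 = 5382×10⁻⁶.
The stress required to suppress this strain is σ = Eε = 44×10³ × 5382×10⁻⁶ = 236.8 MPa, compressive since the shaft is trying to expand.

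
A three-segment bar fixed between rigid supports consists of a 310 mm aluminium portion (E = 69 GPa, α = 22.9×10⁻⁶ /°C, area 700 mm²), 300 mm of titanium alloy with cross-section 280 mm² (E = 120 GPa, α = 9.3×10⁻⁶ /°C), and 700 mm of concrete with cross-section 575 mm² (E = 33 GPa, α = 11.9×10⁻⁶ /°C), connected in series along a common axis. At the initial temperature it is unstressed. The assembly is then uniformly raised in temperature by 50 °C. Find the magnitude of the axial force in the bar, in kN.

P ≈ 17.4 kN (compressive)

With the walls removed the bar would change length by δ_free = Σ αᵢΔT Lᵢ = 22.9×10⁻⁶×50×310 + 9.3×10⁻⁶×50×300 + 11.9×10⁻⁶×50×700 = 0.9109 mm.
The rigid supports impose zero overall length change; the single axial force P common to all segments must satisfy P Σ Lᵢ/(AᵢEᵢ) = δ_free.
Σ Lᵢ/(AᵢEᵢ) = 310/(700×69×10³) + 300/(280×120×10³) + 700/(575×33×10³) = 5.224×10⁻⁵ mm/N.
P = 0.9109 / 5.224×10⁻⁵ = 17440 N = 17.44 kN, compressive.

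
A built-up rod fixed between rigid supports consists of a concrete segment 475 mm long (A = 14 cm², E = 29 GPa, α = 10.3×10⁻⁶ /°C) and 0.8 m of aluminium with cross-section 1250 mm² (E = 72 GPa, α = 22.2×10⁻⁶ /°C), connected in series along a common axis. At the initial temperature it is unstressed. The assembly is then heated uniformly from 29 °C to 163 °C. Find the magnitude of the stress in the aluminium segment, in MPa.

With the walls removed the bar would change length by δ_free = Σ αᵢΔT Lᵢ = 10.3×10⁻⁶×134×475 + 22.2×10⁻⁶×134×800 = 3.035 mm.
The walls prevent any net length change, so an axial force P (same in every segment) develops. Compatibility: P · Σ Lᵢ/(AᵢEᵢ) = δ_free.
Σ Lᵢ/(AᵢEᵢ) = 475/(1400×29×10³) + 800/(1250×72×10³) = 2.059×10⁻⁵ mm/N.
P = 3.035 / 2.059×10⁻⁵ = 147400 N = 147.4 kN, compressive.
σ_{aluminium} = P / A = 147400 / 1250 = 117.9 MPa.

σ ≈ 118 MPa (compressive)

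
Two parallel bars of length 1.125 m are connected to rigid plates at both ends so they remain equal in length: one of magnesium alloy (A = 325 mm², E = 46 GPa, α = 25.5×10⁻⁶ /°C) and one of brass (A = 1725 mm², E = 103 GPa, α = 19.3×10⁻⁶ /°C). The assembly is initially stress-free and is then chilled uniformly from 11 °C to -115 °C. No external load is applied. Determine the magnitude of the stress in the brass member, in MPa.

σ ≈ 6.24 MPa (compressive)

Equilibrium of a rigid end plate with no external load gives equal and opposite internal forces ±P in the two members. Since α_{magnesium alloy} > α_{brass}, cooling drives the magnesium alloy into tension and the brass into compression.
Setting the final lengths equal and cancelling L: (α₁ − α₂)ΔT = P/(A₁E₁) + P/(A₂E₂).
|α₁ − α₂|·ΔT = 6.2×10⁻⁶ × 126 = 0.0007812.
1/(A₁E₁) + 1/(A₂E₂) = 1/(325×46×10³) + 1/(1725×103×10³) = 7.252×10⁻⁸ N⁻¹.
So P = 0.0007812 / 7.252×10⁻⁸ = 10.77 kN.
σ_{brass} = P/A₂ = 10770/1725 = 6.245 MPa, compressive.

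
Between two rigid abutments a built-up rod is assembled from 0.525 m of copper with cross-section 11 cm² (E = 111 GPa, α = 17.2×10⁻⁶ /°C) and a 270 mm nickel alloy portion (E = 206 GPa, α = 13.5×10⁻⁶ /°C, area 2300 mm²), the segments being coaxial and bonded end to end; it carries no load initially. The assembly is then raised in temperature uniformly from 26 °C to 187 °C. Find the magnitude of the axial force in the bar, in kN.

P ≈ 419 kN (compressive)

With the walls removed the bar would change length by δ_free = Σ αᵢΔT Lᵢ = 17.2×10⁻⁶×161×525 + 13.5×10⁻⁶×161×270 = 2.041 mm.
The walls prevent any net length change, so an axial force P (same in every segment) develops. Compatibility: P · Σ Lᵢ/(AᵢEᵢ) = δ_free.
Σ Lᵢ/(AᵢEᵢ) = 525/(1100×111×10³) + 270/(2300×206×10³) = 4.87×10⁻⁶ mm/N.
Hence P = δ_free / Σ(L/AE) = 2.041/4.87×10⁻⁶ = 419.1 kN (compressive).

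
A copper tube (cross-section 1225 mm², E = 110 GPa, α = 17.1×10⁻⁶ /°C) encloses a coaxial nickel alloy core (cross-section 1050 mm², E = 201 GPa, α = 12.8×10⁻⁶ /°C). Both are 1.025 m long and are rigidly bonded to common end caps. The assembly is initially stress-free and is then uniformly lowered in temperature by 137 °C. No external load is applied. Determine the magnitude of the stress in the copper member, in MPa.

σ ≈ 39.5 MPa (tensile)

Both members must finish at the same length. With the larger α, the copper tends to over-contract; the plates restrain it, putting the copper in tension and the nickel alloy in compression. With no external load the two internal forces are equal and opposite, magnitude P.
Compatibility of the two members (thermal + elastic change equal): (α₁ − α₂)ΔT = P·[1/(A₁E₁) + 1/(A₂E₂)].
|α₁ − α₂|·ΔT = 4.3×10⁻⁶ × 137 = 0.0005891.
1/(A₁E₁) + 1/(A₂E₂) = 1/(1225×110×10³) + 1/(1050×201×10³) = 1.216×10⁻⁸ N⁻¹.
P = 0.0005891 / 1.216×10⁻⁸ = 48450 N = 48.45 kN.
σ_{copper} = P/A₁ = 48450/1225 = 39.55 MPa, tensile.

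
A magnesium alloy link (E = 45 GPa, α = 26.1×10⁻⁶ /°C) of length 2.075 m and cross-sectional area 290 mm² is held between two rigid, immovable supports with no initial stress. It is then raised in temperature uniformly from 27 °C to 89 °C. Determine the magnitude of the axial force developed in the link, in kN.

The ends cannot move, so σ = EαΔT = 45×10³ × 26.1×10⁻⁶ × 62 = 72.82 MPa.
Then P = σA = 72.82 × 290 mm² = 21.12 kN, compressive.

P ≈ 21.1 kN (compressive)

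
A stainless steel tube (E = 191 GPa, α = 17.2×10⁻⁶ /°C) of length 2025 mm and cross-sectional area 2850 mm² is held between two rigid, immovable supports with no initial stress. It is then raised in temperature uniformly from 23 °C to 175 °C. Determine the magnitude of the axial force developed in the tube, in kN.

With zero net strain, σ = E·αΔT = 191 GPa × 17.2×10⁻⁶ × 152 = 499.4 MPa.
P = AEαΔT = 2850 × 191×10³ × 17.2×10⁻⁶ × 152 = 1423 kN (compressive).

P ≈ 1420 kN (compressive)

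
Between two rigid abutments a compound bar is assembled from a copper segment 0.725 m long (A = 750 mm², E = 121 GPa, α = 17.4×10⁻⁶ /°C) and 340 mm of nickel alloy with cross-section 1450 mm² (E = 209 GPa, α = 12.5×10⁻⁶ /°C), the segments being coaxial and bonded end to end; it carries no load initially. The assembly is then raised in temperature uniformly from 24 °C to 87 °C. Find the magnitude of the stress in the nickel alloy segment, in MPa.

σ ≈ 80.4 MPa (compressive)

Free thermal expansion of the whole bar: Σ αᵢΔT Lᵢ = 17.4×10⁻⁶×63×725 + 12.5×10⁻⁶×63×340 = 1.062 mm.
The rigid supports impose zero overall length change; the single axial force P common to all segments must satisfy P Σ Lᵢ/(AᵢEᵢ) = δ_free.
The series flexibility is Σ Lᵢ/(AᵢEᵢ) = 725/(750×121×10³) + 340/(1450×209×10³) = 9.111×10⁻⁶ mm/N.
P = 1.062 / 9.111×10⁻⁶ = 116600 N = 116.6 kN, compressive.
σ_{nickel alloy} = P / A = 116600 / 1450 = 80.43 MPa.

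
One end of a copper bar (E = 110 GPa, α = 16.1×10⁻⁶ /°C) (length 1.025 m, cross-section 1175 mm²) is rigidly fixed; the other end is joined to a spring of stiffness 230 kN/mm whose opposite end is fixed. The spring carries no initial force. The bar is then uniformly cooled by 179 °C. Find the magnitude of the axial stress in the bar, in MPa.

The unrestrained thermal change is αΔT L = 16.1×10⁻⁶ × 179 × 1025 = 2.954 mm.
With a force P in the spring, the elastic change of the bar is PL/(AE) and that of the spring is P/k; compatibility requires their sum to equal δ_free.
P [ L/(AE) + 1/k ] = δ_free → P [ 1025/(1175×110×10³) + 1/(230×10³) ] = 2.954.
P = 2.954 / 1.228×10⁻⁵ = 240600 N.
σ = P/A = 240600/1175 = 204.8 MPa.

σ ≈ 205 MPa (tensile)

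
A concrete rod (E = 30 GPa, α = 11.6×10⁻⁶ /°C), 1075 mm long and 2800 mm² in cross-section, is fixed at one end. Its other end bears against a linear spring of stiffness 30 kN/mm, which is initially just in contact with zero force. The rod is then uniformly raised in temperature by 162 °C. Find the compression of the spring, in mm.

The unrestrained thermal change is αΔT L = 11.6×10⁻⁶ × 162 × 1075 = 2.02 mm.
Let P be the compressive force at the spring. The rod shortens elastically by PL/(AE) and the spring compresses by P/k; together these equal δ_free.
So P = δ_free / [L/(AE) + 1/k] = 2.02 / [ 1075/(2800×30×10³) + 1/(30×10³) ].
P = 2.02 / 4.613×10⁻⁵ = 43790 N.
Spring compression = P/k = 43790/(30×10³) = 1.46 mm.

δ ≈ 1.46 mm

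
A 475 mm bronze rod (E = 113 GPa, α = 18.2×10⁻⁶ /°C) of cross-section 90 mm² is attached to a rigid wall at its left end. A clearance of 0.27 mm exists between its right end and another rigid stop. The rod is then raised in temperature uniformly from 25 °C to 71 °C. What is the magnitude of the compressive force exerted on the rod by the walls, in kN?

Free thermal elongation = αΔT L = 18.2×10⁻⁶ × 46 × 475 = 0.3977 mm.
This exceeds the 0.27 mm gap, so the wall pushes back. The portion of expansion that must be recovered elastically is δ_free − gap = 0.3977 − 0.27 = 0.1277 mm.
That suppressed elongation corresponds to σ = E·Δ/L = 113×10³ × 0.1277/475 = 30.37 MPa.
Force on the wall = σA = 30.37 × 90 mm² = 2.733 kN.

P ≈ 2.73 kN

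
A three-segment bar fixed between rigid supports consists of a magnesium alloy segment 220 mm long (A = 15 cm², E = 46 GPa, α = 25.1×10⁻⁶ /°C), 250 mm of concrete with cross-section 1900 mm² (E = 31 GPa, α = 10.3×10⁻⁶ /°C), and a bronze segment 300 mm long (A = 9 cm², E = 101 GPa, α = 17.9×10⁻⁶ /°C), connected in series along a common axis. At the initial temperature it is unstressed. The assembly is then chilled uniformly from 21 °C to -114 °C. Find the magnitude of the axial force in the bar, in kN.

P ≈ 169 kN (tensile)

If the supports were absent, the total length change would be Σ αᵢΔT Lᵢ = 25.1×10⁻⁶×135×220 + 10.3×10⁻⁶×135×250 + 17.9×10⁻⁶×135×300 = 1.818 mm.
Since the ends are fixed, an axial force P builds up, equal in every segment, with P · Σ Lᵢ/(AᵢEᵢ) = δ_free.
The series flexibility is Σ Lᵢ/(AᵢEᵢ) = 220/(1500×46×10³) + 250/(1900×31×10³) + 300/(900×101×10³) = 1.073×10⁻⁵ mm/N.
So P = 1.818 / 1.073×10⁻⁵ = 169.4 kN, tensile.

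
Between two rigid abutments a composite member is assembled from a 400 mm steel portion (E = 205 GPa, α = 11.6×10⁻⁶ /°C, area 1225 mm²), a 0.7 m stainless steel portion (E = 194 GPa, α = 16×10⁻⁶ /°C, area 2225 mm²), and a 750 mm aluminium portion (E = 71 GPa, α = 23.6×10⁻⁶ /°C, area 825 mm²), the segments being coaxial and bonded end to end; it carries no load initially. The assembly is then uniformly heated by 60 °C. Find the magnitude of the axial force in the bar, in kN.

P ≈ 126 kN (compressive)

Free thermal expansion of the whole bar: Σ αᵢΔT Lᵢ = 11.6×10⁻⁶×60×400 + 16×10⁻⁶×60×700 + 23.6×10⁻⁶×60×750 = 2.012 mm.
The walls prevent any net length change, so an axial force P (same in every segment) develops. Compatibility: P · Σ Lᵢ/(AᵢEᵢ) = δ_free.
Σ Lᵢ/(AᵢEᵢ) = 400/(1225×205×10³) + 700/(2225×194×10³) + 750/(825×71×10³) = 1.602×10⁻⁵ mm/N.
So P = 2.012 / 1.602×10⁻⁵ = 125.6 kN, compressive.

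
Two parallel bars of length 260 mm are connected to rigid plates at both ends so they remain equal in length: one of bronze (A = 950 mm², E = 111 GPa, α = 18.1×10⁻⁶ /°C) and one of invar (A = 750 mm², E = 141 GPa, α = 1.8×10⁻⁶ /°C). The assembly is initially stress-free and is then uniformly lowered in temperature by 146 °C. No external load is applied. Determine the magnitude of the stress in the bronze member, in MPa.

Both members must finish at the same length. With the larger α, the bronze tends to over-contract; the plates restrain it, putting the bronze in tension and the invar in compression. With no external load the two internal forces are equal and opposite, magnitude P.
Equating the net (thermal + elastic) strains gives |α₁ − α₂|·ΔT = P·[1/(A₁E₁) + 1/(A₂E₂)].
|α₁ − α₂|·ΔT = 16.3×10⁻⁶ × 146 = 0.00238.
1/(A₁E₁) + 1/(A₂E₂) = 1/(950×111×10³) + 1/(750×141×10³) = 1.894×10⁻⁸ N⁻¹.
P = 0.00238 / 1.894×10⁻⁸ = 125700 N = 125.7 kN.
σ_{bronze} = P/A₁ = 125700/950 = 132.3 MPa, tensile.

σ ≈ 132 MPa (tensile)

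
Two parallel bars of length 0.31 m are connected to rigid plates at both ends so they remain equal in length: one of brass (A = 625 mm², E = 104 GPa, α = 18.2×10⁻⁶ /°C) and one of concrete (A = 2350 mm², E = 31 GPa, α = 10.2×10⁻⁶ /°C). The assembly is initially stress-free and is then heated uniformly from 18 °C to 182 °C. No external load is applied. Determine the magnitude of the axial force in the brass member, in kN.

P ≈ 45.1 kN (compressive in the brass)

Both members must finish at the same length. With the larger α, the brass tends to over-expand; the plates restrain it, putting the brass in compression and the concrete in tension. With no external load the two internal forces are equal and opposite, magnitude P.
Setting the final lengths equal and cancelling L: (α₁ − α₂)ΔT = P/(A₁E₁) + P/(A₂E₂).
|α₁ − α₂|·ΔT = 8×10⁻⁶ × 164 = 0.001312.
1/(A₁E₁) + 1/(A₂E₂) = 1/(625×104×10³) + 1/(2350×31×10³) = 2.911×10⁻⁸ N⁻¹.
P = 0.001312 / 2.911×10⁻⁸ = 45070 N = 45.07 kN.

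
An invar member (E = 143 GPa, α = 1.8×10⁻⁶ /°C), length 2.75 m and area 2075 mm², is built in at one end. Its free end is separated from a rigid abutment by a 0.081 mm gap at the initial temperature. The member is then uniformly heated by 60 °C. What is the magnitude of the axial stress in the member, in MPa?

Free thermal elongation = αΔT L = 1.8×10⁻⁶ × 60 × 2750 = 0.297 mm.
This exceeds the 0.081 mm gap, so the wall pushes back. The portion of expansion that must be recovered elastically is δ_free − gap = 0.297 − 0.081 = 0.216 mm.
That suppressed elongation corresponds to σ = E·Δ/L = 143×10³ × 0.216/2750 = 11.23 MPa.

σ ≈ 11.2 MPa (compressive)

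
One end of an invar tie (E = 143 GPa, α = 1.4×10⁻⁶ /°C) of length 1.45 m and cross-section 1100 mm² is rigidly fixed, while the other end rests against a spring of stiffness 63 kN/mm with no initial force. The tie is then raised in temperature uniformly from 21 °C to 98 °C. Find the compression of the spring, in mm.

δ ≈ 0.0989 mm

The unrestrained thermal change is αΔT L = 1.4×10⁻⁶ × 77 × 1450 = 0.1563 mm.
With a force P in the spring, the elastic change of the tie is PL/(AE) and that of the spring is P/k; compatibility requires their sum to equal δ_free.
P [ L/(AE) + 1/k ] = δ_free → P [ 1450/(1100×143×10³) + 1/(63×10³) ] = 0.1563.
P = 0.1563 / 2.509×10⁻⁵ = 6230 N.
Spring compression = P/k = 6230/(63×10³) = 0.09888 mm.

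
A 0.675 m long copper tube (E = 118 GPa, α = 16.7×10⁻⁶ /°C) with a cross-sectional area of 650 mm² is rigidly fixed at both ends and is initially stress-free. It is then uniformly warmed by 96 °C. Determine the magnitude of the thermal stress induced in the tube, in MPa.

Because both ends are immovable the net strain is zero, and the suppressed thermal strain is αΔT = 16.7×10⁻⁶ × 96 = 1603.2×10⁻⁶.
Hence σ = E·αΔT = 118×10³ × 1603.2×10⁻⁶ = 189.2 MPa, compressive.

σ ≈ 189 MPa (compressive)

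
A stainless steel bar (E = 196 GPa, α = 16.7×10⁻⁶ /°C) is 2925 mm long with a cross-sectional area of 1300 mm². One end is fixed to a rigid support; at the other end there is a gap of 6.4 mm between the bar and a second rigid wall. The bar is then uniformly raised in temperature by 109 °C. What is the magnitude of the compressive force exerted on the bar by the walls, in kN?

P ≈ 0 kN

Free thermal elongation = αΔT L = 16.7×10⁻⁶ × 109 × 2925 = 5.324 mm.
Since δ_free = 5.32 mm is less than the 6.4 mm gap, the bar never touches the wall. No axial force develops.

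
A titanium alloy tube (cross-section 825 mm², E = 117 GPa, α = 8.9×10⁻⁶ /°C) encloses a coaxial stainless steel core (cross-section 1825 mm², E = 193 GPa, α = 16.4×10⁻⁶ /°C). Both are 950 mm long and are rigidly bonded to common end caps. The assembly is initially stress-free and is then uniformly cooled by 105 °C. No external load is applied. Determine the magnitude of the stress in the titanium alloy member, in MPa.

The stainless steel has the larger α, so on cooling it would change length more than the titanium alloy if both were free. The rigid plates force a common final length, so the stainless steel is put into tension and the titanium alloy into compression, with equal and opposite forces P (no external load).
Compatibility of the two members (thermal + elastic change equal): (α₁ − α₂)ΔT = P·[1/(A₁E₁) + 1/(A₂E₂)].
|α₁ − α₂|·ΔT = 7.5×10⁻⁶ × 105 = 0.0007875.
1/(A₁E₁) + 1/(A₂E₂) = 1/(825×117×10³) + 1/(1825×193×10³) = 1.32×10⁻⁸ N⁻¹.
P = 0.0007875 / 1.32×10⁻⁸ = 59660 N = 59.66 kN.
σ_{titanium alloy} = P/A₁ = 59660/825 = 72.32 MPa, compressive.

σ ≈ 72.3 MPa (compressive)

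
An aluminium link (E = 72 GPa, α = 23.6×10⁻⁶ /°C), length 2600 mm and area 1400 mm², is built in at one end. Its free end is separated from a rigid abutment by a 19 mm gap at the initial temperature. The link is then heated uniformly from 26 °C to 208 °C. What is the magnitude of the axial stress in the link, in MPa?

If the wall were absent the link would grow by αΔT L = 23.6×10⁻⁶ × 182 × 2600 = 11.17 mm.
This is smaller than the 19 mm clearance, so the link expands freely without reaching the stop — the stress is zero.

σ ≈ 0 MPa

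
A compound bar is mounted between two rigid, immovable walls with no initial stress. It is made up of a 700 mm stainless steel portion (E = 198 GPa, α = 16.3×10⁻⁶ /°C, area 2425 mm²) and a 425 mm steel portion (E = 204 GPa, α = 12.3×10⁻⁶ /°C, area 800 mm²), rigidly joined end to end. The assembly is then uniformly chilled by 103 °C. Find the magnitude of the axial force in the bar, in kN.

P ≈ 422 kN (tensile)

Free thermal contraction of the whole bar: Σ αᵢΔT Lᵢ = 16.3×10⁻⁶×103×700 + 12.3×10⁻⁶×103×425 = 1.714 mm.
The rigid supports impose zero overall length change; the single axial force P common to all segments must satisfy P Σ Lᵢ/(AᵢEᵢ) = δ_free.
Σ Lᵢ/(AᵢEᵢ) = 700/(2425×198×10³) + 425/(800×204×10³) = 4.062×10⁻⁶ mm/N.
Hence P = δ_free / Σ(L/AE) = 1.714/4.062×10⁻⁶ = 421.9 kN (tensile).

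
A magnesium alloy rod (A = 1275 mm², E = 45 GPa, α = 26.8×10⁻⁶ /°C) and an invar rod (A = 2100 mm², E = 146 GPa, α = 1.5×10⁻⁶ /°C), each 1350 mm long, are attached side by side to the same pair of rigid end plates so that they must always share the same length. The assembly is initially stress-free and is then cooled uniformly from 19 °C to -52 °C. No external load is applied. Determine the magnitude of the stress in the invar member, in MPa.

σ ≈ 41.3 MPa (compressive)

The magnesium alloy has the larger α, so on cooling it would change length more than the invar if both were free. The rigid plates force a common final length, so the magnesium alloy is put into tension and the invar into compression, with equal and opposite forces P (no external load).
Equating the net (thermal + elastic) strains gives |α₁ − α₂|·ΔT = P·[1/(A₁E₁) + 1/(A₂E₂)].
|α₁ − α₂|·ΔT = 25.3×10⁻⁶ × 71 = 0.001796.
1/(A₁E₁) + 1/(A₂E₂) = 1/(1275×45×10³) + 1/(2100×146×10³) = 2.069×10⁻⁸ N⁻¹.
P = 0.001796 / 2.069×10⁻⁸ = 86820 N = 86.82 kN.
σ_{invar} = P/A₂ = 86820/2100 = 41.34 MPa, compressive.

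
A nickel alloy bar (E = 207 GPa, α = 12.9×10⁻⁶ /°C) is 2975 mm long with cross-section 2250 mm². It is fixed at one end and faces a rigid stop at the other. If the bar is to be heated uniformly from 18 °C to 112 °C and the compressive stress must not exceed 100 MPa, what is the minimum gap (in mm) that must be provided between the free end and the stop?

Free expansion if unrestrained: δ_free = αΔT L = 12.9×10⁻⁶ × 94 × 2975 = 3.607 mm.
A stress of 100 MPa corresponds to the wall pushing the bar back by σL/E = 100×2975/(207×10³) = 1.437 mm.
So the gap has to take up the difference, g_min = δ_free − σL/E = 3.607 − 1.437 = 2.17 mm.

g ≈ 2.17 mm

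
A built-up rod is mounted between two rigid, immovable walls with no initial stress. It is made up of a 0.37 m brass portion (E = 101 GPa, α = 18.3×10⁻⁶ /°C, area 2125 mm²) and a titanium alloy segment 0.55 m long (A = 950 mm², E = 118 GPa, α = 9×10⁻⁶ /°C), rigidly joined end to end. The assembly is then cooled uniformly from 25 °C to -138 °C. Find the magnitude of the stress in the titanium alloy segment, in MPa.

Free thermal contraction of the whole bar: Σ αᵢΔT Lᵢ = 18.3×10⁻⁶×163×370 + 9×10⁻⁶×163×550 = 1.911 mm.
The rigid supports impose zero overall length change; the single axial force P common to all segments must satisfy P Σ Lᵢ/(AᵢEᵢ) = δ_free.
The series flexibility is Σ Lᵢ/(AᵢEᵢ) = 370/(2125×101×10³) + 550/(950×118×10³) = 6.63×10⁻⁶ mm/N.
Hence P = δ_free / Σ(L/AE) = 1.911/6.63×10⁻⁶ = 288.2 kN (tensile).
σ_{titanium alloy} = P / A = 288200 / 950 = 303.3 MPa.

σ ≈ 303 MPa (tensile)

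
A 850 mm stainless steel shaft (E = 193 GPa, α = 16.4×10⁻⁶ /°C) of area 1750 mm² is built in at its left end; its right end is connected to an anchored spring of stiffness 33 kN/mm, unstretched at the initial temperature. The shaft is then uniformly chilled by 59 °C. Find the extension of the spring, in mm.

Free thermal contraction: δ_free = αΔT L = 16.4×10⁻⁶ × 59 × 850 = 0.8225 mm.
With a force P in the spring, the elastic change of the shaft is PL/(AE) and that of the spring is P/k; compatibility requires their sum to equal δ_free.
So P = δ_free / [L/(AE) + 1/k] = 0.8225 / [ 850/(1750×193×10³) + 1/(33×10³) ].
P = 0.8225 / 3.282×10⁻⁵ = 25060 N.
Spring extension = P/k = 25060/(33×10³) = 0.7594 mm.

δ ≈ 0.759 mm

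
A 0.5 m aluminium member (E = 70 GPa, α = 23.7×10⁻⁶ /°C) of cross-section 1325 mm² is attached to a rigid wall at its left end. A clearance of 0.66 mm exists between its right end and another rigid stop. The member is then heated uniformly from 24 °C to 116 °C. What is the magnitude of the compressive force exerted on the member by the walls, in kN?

P ≈ 79.8 kN

If the wall were absent the member would grow by αΔT L = 23.7×10⁻⁶ × 92 × 500 = 1.09 mm.
This exceeds the 0.66 mm gap, so the wall pushes back. The portion of expansion that must be recovered elastically is δ_free − gap = 1.09 − 0.66 = 0.4302 mm.
So σ = E(δ_free − g)/L = 70×10³ × 0.4302/500 = 60.23 MPa.
Force on the wall = σA = 60.23 × 1325 mm² = 79.8 kN.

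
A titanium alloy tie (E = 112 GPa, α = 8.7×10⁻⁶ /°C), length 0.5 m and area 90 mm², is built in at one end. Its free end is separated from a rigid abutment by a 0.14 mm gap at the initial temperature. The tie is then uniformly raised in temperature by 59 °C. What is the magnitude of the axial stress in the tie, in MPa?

If the wall were absent the tie would grow by αΔT L = 8.7×10⁻⁶ × 59 × 500 = 0.2566 mm.
The gap closes (δ_free > 0.14 mm) and the wall then resists a further 0.2566 − 0.14 = 0.1166 mm of expansion.
So σ = E(δ_free − g)/L = 112×10³ × 0.1166/500 = 26.13 MPa.

σ ≈ 26.1 MPa (compressive)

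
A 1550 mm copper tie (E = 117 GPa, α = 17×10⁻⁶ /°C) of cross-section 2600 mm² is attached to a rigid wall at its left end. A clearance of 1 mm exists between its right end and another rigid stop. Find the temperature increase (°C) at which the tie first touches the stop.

ΔT ≈ 38 °C

The gap closes when αΔT L = 1 mm, since the tie is still unstressed at that instant.
So ΔT = g/(αL) = 1/(17×10⁻⁶ × 1550) = 37.95 °C.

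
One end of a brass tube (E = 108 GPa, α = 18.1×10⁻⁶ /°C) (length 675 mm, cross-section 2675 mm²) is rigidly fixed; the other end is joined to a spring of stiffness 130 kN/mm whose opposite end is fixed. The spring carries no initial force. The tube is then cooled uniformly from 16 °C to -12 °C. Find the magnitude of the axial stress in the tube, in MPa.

Free thermal contraction: δ_free = αΔT L = 18.1×10⁻⁶ × 28 × 675 = 0.3421 mm.
Let P be the tensile force in the spring. The tube extends elastically by PL/(AE) and the spring stretches by P/k; together these equal δ_free.
P [ L/(AE) + 1/k ] = δ_free → P [ 675/(2675×108×10³) + 1/(130×10³) ] = 0.3421.
P = 0.3421 / 1.003×10⁻⁵ = 34110 N.
σ = P/A = 34110/2675 = 12.75 MPa.

σ ≈ 12.8 MPa (tensile)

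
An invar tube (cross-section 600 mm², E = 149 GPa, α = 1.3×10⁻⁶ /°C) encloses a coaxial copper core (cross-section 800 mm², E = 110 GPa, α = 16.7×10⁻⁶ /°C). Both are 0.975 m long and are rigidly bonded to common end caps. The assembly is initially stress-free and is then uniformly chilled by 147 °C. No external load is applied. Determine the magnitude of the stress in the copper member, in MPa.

σ ≈ 125 MPa (tensile)

Both members must finish at the same length. With the larger α, the copper tends to over-contract; the plates restrain it, putting the copper in tension and the invar in compression. With no external load the two internal forces are equal and opposite, magnitude P.
Compatibility of the two members (thermal + elastic change equal): (α₁ − α₂)ΔT = P·[1/(A₁E₁) + 1/(A₂E₂)].
|α₁ − α₂|·ΔT = 15.4×10⁻⁶ × 147 = 0.002264.
1/(A₁E₁) + 1/(A₂E₂) = 1/(600×149×10³) + 1/(800×110×10³) = 2.255×10⁻⁸ N⁻¹.
So P = 0.002264 / 2.255×10⁻⁸ = 100.4 kN.
σ_{copper} = P/A₂ = 100400/800 = 125.5 MPa, tensile.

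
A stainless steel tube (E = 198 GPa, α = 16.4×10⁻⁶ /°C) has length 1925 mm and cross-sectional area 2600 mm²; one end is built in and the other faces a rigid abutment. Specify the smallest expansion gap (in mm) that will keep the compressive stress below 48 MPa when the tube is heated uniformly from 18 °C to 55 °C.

g ≈ 0.701 mm

Free expansion if unrestrained: δ_free = αΔT L = 16.4×10⁻⁶ × 37 × 1925 = 1.168 mm.
A stress of 48 MPa corresponds to the wall pushing the tube back by σL/E = 48×1925/(198×10³) = 0.4667 mm.
The gap must absorb the remainder: g_min = 1.168 − 0.4667 = 0.7014 mm.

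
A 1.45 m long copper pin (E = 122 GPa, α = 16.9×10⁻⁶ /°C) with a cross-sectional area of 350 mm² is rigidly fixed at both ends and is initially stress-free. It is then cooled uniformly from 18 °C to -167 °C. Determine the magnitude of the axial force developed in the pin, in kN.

P ≈ 134 kN (tensile)

With zero net strain, σ = E·αΔT = 122 GPa × 16.9×10⁻⁶ × 185 = 381.4 MPa.
P = AEαΔT = 350 × 122×10³ × 16.9×10⁻⁶ × 185 = 133.5 kN (tensile).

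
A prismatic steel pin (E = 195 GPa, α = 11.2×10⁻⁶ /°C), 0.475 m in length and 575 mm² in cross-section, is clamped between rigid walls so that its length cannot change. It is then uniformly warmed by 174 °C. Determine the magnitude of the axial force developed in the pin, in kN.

P ≈ 219 kN (compressive)

The ends cannot move, so σ = EαΔT = 195×10³ × 11.2×10⁻⁶ × 174 = 380 MPa.
Then P = σA = 380 × 575 mm² = 218.5 kN, compressive.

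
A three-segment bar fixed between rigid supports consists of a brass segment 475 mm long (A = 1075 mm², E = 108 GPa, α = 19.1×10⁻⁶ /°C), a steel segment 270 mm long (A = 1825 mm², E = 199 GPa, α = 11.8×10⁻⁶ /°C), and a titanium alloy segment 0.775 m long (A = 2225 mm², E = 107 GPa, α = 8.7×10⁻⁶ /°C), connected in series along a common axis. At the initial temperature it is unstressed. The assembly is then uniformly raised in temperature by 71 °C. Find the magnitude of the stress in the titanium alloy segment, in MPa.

With the walls removed the bar would change length by δ_free = Σ αᵢΔT Lᵢ = 19.1×10⁻⁶×71×475 + 11.8×10⁻⁶×71×270 + 8.7×10⁻⁶×71×775 = 1.349 mm.
The rigid supports impose zero overall length change; the single axial force P common to all segments must satisfy P Σ Lᵢ/(AᵢEᵢ) = δ_free.
The series flexibility is Σ Lᵢ/(AᵢEᵢ) = 475/(1075×108×10³) + 270/(1825×199×10³) + 775/(2225×107×10³) = 8.09×10⁻⁶ mm/N.
So P = 1.349 / 8.09×10⁻⁶ = 166.8 kN, compressive.
σ_{titanium alloy} = P / A = 166800 / 2225 = 74.95 MPa.

σ ≈ 74.9 MPa (compressive)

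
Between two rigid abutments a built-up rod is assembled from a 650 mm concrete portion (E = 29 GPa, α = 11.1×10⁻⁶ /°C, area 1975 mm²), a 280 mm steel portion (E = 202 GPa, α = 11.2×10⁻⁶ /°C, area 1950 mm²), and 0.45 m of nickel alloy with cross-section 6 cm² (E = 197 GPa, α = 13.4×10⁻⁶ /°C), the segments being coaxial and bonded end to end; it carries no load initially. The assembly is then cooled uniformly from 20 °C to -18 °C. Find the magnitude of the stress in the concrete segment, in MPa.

σ ≈ 19.9 MPa (tensile)

Free thermal contraction of the whole bar: Σ αᵢΔT Lᵢ = 11.1×10⁻⁶×38×650 + 11.2×10⁻⁶×38×280 + 13.4×10⁻⁶×38×450 = 0.6225 mm.
Since the ends are fixed, an axial force P builds up, equal in every segment, with P · Σ Lᵢ/(AᵢEᵢ) = δ_free.
Σ Lᵢ/(AᵢEᵢ) = 650/(1975×29×10³) + 280/(1950×202×10³) + 450/(600×197×10³) = 1.587×10⁻⁵ mm/N.
P = 0.6225 / 1.587×10⁻⁵ = 39230 N = 39.23 kN, tensile.
σ_{concrete} = P / A = 39230 / 1975 = 19.86 MPa.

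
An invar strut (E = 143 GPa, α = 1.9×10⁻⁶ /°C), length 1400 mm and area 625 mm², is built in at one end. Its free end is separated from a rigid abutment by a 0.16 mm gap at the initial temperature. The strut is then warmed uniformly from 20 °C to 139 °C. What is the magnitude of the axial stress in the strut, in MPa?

Unrestrained expansion: δ_free = αΔT L = 1.9×10⁻⁶ × 119 × 1400 = 0.3165 mm.
This exceeds the 0.16 mm gap, so the wall pushes back. The portion of expansion that must be recovered elastically is δ_free − gap = 0.3165 − 0.16 = 0.1565 mm.
Compatibility: PL/(AE) = 0.1565 mm, so σ = P/A = E × (0.1565/1400) = 15.99 MPa.

σ ≈ 16 MPa (compressive)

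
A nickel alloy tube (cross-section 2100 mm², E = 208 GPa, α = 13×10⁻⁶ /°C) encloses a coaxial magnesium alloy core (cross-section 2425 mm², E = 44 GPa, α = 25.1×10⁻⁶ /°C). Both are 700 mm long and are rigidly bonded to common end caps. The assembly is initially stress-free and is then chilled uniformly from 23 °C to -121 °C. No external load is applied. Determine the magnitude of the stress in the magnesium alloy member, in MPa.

σ ≈ 61.6 MPa (tensile)

The magnesium alloy has the larger α, so on cooling it would change length more than the nickel alloy if both were free. The rigid plates force a common final length, so the magnesium alloy is put into tension and the nickel alloy into compression, with equal and opposite forces P (no external load).
Equating the net (thermal + elastic) strains gives |α₁ − α₂|·ΔT = P·[1/(A₁E₁) + 1/(A₂E₂)].
|α₁ − α₂|·ΔT = 12.1×10⁻⁶ × 144 = 0.001742.
1/(A₁E₁) + 1/(A₂E₂) = 1/(2100×208×10³) + 1/(2425×44×10³) = 1.166×10⁻⁸ N⁻¹.
P = 0.001742 / 1.166×10⁻⁸ = 149400 N = 149.4 kN.
σ_{magnesium alloy} = P/A₂ = 149400/2425 = 61.61 MPa, tensile.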